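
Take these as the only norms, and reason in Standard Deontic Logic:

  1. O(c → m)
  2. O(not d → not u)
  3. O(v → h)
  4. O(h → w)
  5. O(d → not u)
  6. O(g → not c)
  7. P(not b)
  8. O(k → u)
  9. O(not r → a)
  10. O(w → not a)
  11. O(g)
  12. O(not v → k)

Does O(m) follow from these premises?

Premise 1 is O(c → m), but O(c) is not derivable from the premises, so it does not yield O(m).
No other premise forces O(m). An ideal world satisfying every premise can still have m false, so O(m) is not derivable.

No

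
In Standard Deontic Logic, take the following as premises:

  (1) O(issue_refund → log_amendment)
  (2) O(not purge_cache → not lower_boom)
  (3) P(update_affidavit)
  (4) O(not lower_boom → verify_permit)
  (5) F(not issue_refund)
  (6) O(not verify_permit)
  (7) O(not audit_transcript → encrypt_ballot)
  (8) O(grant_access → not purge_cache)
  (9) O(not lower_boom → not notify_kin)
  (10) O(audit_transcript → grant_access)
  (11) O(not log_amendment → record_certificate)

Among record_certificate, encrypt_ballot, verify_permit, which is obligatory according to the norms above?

encrypt_ballot

From premise 6 we have O(not verify_permit).
Premise 4 is O(not lower_boom → verify_permit); contrapositively O(not verify_permit → lower_boom). Since O(not verify_permit) holds, K gives O(lower_boom).
Premise 2 is O(not purge_cache → not lower_boom); contrapositively O(lower_boom → purge_cache). Since O(lower_boom) holds, K gives O(purge_cache).
The contrapositive of premise 8 (O(grant_access → not purge_cache)) is O(purge_cache → not grant_access), and O(purge_cache) is already established, so O(not grant_access).
The contrapositive of premise 10 (O(audit_transcript → grant_access)) is O(not grant_access → not audit_transcript), and O(not grant_access) is already established, so O(not audit_transcript).
Applying K to premise 7 (O(not audit_transcript → encrypt_ballot)) and O(not audit_transcript) yields O(encrypt_ballot).
So O(encrypt_ballot) holds — encrypt_ballot is obligatory. None of the other listed options is made obligatory by any chain of premises.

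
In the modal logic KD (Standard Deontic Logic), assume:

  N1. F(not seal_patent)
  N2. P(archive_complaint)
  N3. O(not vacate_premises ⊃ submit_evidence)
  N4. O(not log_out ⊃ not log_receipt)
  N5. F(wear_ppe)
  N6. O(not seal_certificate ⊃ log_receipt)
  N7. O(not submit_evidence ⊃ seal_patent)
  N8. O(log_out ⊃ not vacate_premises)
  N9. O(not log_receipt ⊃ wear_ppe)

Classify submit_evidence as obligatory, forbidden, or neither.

F(wear_ppe) at premise 5 means O(not wear_ppe).
Premise 9, O(not log_receipt ⊃ wear_ppe), contraposes to O(not wear_ppe ⊃ log_receipt); with O(not wear_ppe) we get O(log_receipt).
Premise 4 is O(not log_out ⊃ not log_receipt); contrapositively O(log_receipt ⊃ log_out). Since O(log_receipt) holds, K gives O(log_out).
From O(log_out) and premise 8, O(log_out ⊃ not vacate_premises), we obtain O(not vacate_premises).
Premise 3 is O(not vacate_premises ⊃ submit_evidence); since O(not vacate_premises), deontic closure gives O(submit_evidence).
Premises 1, 2, 6, 7 do not contribute to this derivation.
Hence submit_evidence is obligatory.

Obligatory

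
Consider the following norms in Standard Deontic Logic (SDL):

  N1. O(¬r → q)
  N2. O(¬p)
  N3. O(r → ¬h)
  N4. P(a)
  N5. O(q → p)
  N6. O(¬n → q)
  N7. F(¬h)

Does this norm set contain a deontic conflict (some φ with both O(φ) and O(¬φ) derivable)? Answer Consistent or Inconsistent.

F(¬h) at premise 7 means O(h).
The contrapositive of premise 3 (O(r → ¬h)) is O(h → ¬r), and O(h) is already established, so O(¬r).
From O(¬r) and premise 1, O(¬r → q), we obtain O(q).
Premise 5 is O(q → p); since O(q), deontic closure gives O(p).
But premise 2 directly asserts O(¬p).
We now have both O(p) and O(¬p) — p is simultaneously obligatory and forbidden, violating the D-axiom.

Inconsistent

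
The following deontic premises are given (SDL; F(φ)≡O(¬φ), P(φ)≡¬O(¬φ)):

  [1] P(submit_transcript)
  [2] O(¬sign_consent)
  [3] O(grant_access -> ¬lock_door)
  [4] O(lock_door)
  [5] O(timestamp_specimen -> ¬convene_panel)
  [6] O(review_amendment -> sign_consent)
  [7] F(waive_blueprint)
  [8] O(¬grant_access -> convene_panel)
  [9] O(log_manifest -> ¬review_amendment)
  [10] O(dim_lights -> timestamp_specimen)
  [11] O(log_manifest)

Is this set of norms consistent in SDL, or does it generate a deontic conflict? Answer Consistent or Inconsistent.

Consistent

Premise 6 is O(review_amendment -> sign_consent), but O(review_amendment) is not derivable from the premises, so it does not yield O(sign_consent).
So O(sign_consent) is not derivable, and the apparent clash with O(¬sign_consent) does not arise.
A world satisfying every obligation exists (e.g. convene_panel=true, dim_lights=false, grant_access=false, lock_door=true, log_manifest=true, review_amendment=false, sign_consent=false, submit_transcript=false, timestamp_specimen=false, waive_blueprint=false); no atom is both obligatory and forbidden, so the set is consistent.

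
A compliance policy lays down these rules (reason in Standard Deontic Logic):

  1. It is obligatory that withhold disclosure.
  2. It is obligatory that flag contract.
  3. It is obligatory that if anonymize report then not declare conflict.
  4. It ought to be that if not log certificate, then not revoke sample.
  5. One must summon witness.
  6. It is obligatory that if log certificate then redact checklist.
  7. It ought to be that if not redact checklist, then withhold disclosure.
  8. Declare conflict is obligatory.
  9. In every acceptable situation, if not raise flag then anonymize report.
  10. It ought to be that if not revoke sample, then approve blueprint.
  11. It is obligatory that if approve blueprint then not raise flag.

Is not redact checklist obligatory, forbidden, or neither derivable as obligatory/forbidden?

Premise 8 states O(declare_conflict) outright.
The contrapositive of premise 3 (O(anonymize_report → ¬declare_conflict)) is O(declare_conflict → ¬anonymize_report), and O(declare_conflict) is already established, so O(¬anonymize_report).
Premise 9, O(¬raise_flag → anonymize_report), contraposes to O(¬anonymize_report → raise_flag); with O(¬anonymize_report) we get O(raise_flag).
The contrapositive of premise 11 (O(approve_blueprint → ¬raise_flag)) is O(raise_flag → ¬approve_blueprint), and O(raise_flag) is already established, so O(¬approve_blueprint).
Premise 10, O(¬revoke_sample → approve_blueprint), contraposes to O(¬approve_blueprint → revoke_sample); with O(¬approve_blueprint) we get O(revoke_sample).
Premise 4, O(¬log_certificate → ¬revoke_sample), contraposes to O(revoke_sample → log_certificate); with O(revoke_sample) we get O(log_certificate).
From O(log_certificate) and premise 6, O(log_certificate → redact_checklist), we obtain O(redact_checklist).
Premises 1, 2, 5, 7 do not contribute to this derivation.
Thus O(redact_checklist), which is F(¬redact_checklist): ¬redact_checklist is forbidden.

Forbidden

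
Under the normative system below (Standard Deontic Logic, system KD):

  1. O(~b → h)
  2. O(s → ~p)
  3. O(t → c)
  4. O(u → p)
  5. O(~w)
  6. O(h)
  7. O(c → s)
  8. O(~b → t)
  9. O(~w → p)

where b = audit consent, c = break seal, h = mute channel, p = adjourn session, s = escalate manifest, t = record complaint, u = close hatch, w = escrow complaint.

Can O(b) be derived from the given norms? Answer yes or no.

Premise 5 gives O(~w).
From O(~w) and premise 9, O(~w → p), we obtain O(p).
Premise 2, O(s → ~p), contraposes to O(p → ~s); with O(p) we get O(~s).
Premise 7 is O(c → s); contrapositively O(~s → ~c). Since O(~s) holds, K gives O(~c).
Premise 3 is O(t → c); contrapositively O(~c → ~t). Since O(~c) holds, K gives O(~t).
The contrapositive of premise 8 (O(~b → t)) is O(~t → b), and O(~t) is already established, so O(b).
Premises 1, 4, 6 do not contribute to this derivation.
So O(b) follows.

Yes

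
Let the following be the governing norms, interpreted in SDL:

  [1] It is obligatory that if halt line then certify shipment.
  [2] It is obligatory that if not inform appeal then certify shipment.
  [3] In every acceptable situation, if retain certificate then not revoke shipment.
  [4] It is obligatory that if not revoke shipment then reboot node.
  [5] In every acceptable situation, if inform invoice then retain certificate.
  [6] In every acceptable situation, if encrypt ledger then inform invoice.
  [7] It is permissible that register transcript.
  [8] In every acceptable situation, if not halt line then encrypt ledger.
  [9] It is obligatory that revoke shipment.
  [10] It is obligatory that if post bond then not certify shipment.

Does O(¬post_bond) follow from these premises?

Premise 9 gives O(revoke_shipment).
Premise 3 is O(retain_certificate → ¬revoke_shipment); contrapositively O(revoke_shipment → ¬retain_certificate). Since O(revoke_shipment) holds, K gives O(¬retain_certificate).
Premise 5 is O(inform_invoice → retain_certificate); contrapositively O(¬retain_certificate → ¬inform_invoice). Since O(¬retain_certificate) holds, K gives O(¬inform_invoice).
Premise 6 is O(encrypt_ledger → inform_invoice); contrapositively O(¬inform_invoice → ¬encrypt_ledger). Since O(¬inform_invoice) holds, K gives O(¬encrypt_ledger).
Premise 8 is O(¬halt_line → encrypt_ledger); contrapositively O(¬encrypt_ledger → halt_line). Since O(¬encrypt_ledger) holds, K gives O(halt_line).
Applying K to premise 1 (O(halt_line → certify_shipment)) and O(halt_line) yields O(certify_shipment).
The contrapositive of premise 10 (O(post_bond → ¬certify_shipment)) is O(certify_shipment → ¬post_bond), and O(certify_shipment) is already established, so O(¬post_bond).
Premises 2, 4, 7 do not contribute to this derivation.
So O(¬post_bond) follows.

Yes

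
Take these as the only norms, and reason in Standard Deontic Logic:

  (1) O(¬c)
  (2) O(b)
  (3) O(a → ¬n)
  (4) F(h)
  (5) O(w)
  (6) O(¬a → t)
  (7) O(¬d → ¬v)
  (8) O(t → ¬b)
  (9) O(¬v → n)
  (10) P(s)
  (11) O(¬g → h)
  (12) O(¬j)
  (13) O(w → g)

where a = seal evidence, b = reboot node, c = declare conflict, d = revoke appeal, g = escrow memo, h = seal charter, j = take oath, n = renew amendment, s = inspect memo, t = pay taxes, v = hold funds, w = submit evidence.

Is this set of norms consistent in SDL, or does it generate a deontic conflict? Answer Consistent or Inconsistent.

Consistent

Premise 11 is O(¬g → h), but O(¬g) is not derivable from the premises, so it does not yield O(h).
So O(h) is not derivable, and the apparent clash with O(¬h) does not arise.
A world satisfying every obligation exists (e.g. a=true, b=true, c=false, d=true, g=true, h=false, j=false, n=false, s=false, t=false, v=true, w=true); no atom is both obligatory and forbidden, so the set is consistent.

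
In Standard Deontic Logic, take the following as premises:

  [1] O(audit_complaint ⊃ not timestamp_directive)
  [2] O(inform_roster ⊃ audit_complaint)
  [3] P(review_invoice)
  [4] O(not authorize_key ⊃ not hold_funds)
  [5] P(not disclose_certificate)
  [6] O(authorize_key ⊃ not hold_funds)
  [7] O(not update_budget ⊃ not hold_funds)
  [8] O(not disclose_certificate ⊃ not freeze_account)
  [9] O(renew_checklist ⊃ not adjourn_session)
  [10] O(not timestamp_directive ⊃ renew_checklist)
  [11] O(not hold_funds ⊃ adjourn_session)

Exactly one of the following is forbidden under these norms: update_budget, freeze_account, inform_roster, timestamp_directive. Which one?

inform_roster

By case analysis on authorize_key: premise 6 gives O(authorize_key ⊃ not hold_funds) and premise 4 gives O(not authorize_key ⊃ not hold_funds), so O(not hold_funds) either way.
With premise 11, O(not hold_funds ⊃ adjourn_session), the K-axiom yields O(adjourn_session).
Premise 9, O(renew_checklist ⊃ not adjourn_session), contraposes to O(adjourn_session ⊃ not renew_checklist); with O(adjourn_session) we get O(not renew_checklist).
Premise 10 is O(not timestamp_directive ⊃ renew_checklist); contrapositively O(not renew_checklist ⊃ timestamp_directive). Since O(not renew_checklist) holds, K gives O(timestamp_directive).
Premise 1, O(audit_complaint ⊃ not timestamp_directive), contraposes to O(timestamp_directive ⊃ not audit_complaint); with O(timestamp_directive) we get O(not audit_complaint).
Premise 2 is O(inform_roster ⊃ audit_complaint); contrapositively O(not audit_complaint ⊃ not inform_roster). Since O(not audit_complaint) holds, K gives O(not inform_roster).
So O(not inform_roster) holds, i.e. inform_roster is forbidden. None of the other listed options is forbidden under the premises.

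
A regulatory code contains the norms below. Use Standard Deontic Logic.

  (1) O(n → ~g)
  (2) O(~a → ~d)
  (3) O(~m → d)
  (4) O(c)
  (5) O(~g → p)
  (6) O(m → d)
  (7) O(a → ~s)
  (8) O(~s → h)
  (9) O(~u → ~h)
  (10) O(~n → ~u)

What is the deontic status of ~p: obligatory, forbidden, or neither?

Forbidden

By case analysis on ~m: premise 3 gives O(~m → d) and premise 6 gives O(m → d), so O(d) either way.
Premise 2, O(~a → ~d), contraposes to O(d → a); with O(d) we get O(a).
With premise 7, O(a → ~s), the K-axiom yields O(~s).
Premise 8 is O(~s → h); since O(~s), deontic closure gives O(h).
The contrapositive of premise 9 (O(~u → ~h)) is O(h → u), and O(h) is already established, so O(u).
Premise 10 is O(~n → ~u); contrapositively O(u → n). Since O(u) holds, K gives O(n).
From O(n) and premise 1, O(n → ~g), we obtain O(~g).
From O(~g) and premise 5, O(~g → p), we obtain O(p).
Premise 4 does not contribute to this derivation.
Thus O(p), which is F(~p): ~p is forbidden.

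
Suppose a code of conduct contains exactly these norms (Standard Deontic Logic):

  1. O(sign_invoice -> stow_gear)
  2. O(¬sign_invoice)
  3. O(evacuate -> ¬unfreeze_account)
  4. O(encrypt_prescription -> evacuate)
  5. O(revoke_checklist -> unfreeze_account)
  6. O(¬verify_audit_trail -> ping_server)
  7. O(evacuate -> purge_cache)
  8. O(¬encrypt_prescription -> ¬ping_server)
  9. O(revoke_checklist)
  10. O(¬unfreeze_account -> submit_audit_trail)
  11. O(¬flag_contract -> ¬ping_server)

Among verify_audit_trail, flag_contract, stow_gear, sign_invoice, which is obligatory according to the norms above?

Premise 9 gives O(revoke_checklist).
From O(revoke_checklist) and premise 5, O(revoke_checklist -> unfreeze_account), we obtain O(unfreeze_account).
The contrapositive of premise 3 (O(evacuate -> ¬unfreeze_account)) is O(unfreeze_account -> ¬evacuate), and O(unfreeze_account) is already established, so O(¬evacuate).
Premise 4 is O(encrypt_prescription -> evacuate); contrapositively O(¬evacuate -> ¬encrypt_prescription). Since O(¬evacuate) holds, K gives O(¬encrypt_prescription).
From O(¬encrypt_prescription) and premise 8, O(¬encrypt_prescription -> ¬ping_server), we obtain O(¬ping_server).
Premise 6, O(¬verify_audit_trail -> ping_server), contraposes to O(¬ping_server -> verify_audit_trail); with O(¬ping_server) we get O(verify_audit_trail).
So O(verify_audit_trail) holds — verify_audit_trail is obligatory. None of the other listed options is made obligatory by any chain of premises.

verify_audit_trail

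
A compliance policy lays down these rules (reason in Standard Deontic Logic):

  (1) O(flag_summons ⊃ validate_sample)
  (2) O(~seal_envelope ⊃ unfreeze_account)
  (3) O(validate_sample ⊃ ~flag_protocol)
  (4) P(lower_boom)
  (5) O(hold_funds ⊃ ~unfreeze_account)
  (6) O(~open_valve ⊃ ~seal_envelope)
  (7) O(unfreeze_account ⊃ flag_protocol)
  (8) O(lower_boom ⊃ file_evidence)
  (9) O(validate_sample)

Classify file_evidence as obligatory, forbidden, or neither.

Premise 8 is O(lower_boom ⊃ file_evidence), but O(lower_boom) is not derivable from the premises (the permission P(lower_boom) asserts only ~O(~lower_boom), not O(lower_boom)), so it does not yield O(file_evidence).
No premise or chain of K-axiom applications forces O(file_evidence), and none forces O(~file_evidence). So file_evidence is neither obligatory nor forbidden under these norms.

Neither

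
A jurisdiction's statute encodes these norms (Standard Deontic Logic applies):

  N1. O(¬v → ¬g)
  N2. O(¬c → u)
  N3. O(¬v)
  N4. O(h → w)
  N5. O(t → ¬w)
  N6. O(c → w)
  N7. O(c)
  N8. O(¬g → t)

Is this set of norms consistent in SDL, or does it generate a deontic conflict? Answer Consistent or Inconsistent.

Inconsistent

From premise 7 we have O(c).
Applying K to premise 6 (O(c → w)) and O(c) yields O(w).
Premise 5, O(t → ¬w), contraposes to O(w → ¬t); with O(w) we get O(¬t).
The contrapositive of premise 8 (O(¬g → t)) is O(¬t → g), and O(¬t) is already established, so O(g).
Premise 1 is O(¬v → ¬g); contrapositively O(g → v). Since O(g) holds, K gives O(v).
However, premise 3 gives O(¬v).
We now have both O(v) and O(¬v) — v is simultaneously obligatory and forbidden, violating the D-axiom.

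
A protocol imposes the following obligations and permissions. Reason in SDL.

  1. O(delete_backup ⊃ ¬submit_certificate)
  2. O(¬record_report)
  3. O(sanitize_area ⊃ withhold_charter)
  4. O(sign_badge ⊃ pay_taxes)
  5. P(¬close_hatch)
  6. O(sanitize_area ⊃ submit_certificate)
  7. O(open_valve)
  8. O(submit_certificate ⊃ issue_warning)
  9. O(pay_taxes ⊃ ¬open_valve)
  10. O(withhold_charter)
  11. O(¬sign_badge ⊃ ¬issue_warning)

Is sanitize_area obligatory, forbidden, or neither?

Forbidden

Premise 7 states O(open_valve) outright.
The contrapositive of premise 9 (O(pay_taxes ⊃ ¬open_valve)) is O(open_valve ⊃ ¬pay_taxes), and O(open_valve) is already established, so O(¬pay_taxes).
Premise 4, O(sign_badge ⊃ pay_taxes), contraposes to O(¬pay_taxes ⊃ ¬sign_badge); with O(¬pay_taxes) we get O(¬sign_badge).
From O(¬sign_badge) and premise 11, O(¬sign_badge ⊃ ¬issue_warning), we obtain O(¬issue_warning).
Premise 8 is O(submit_certificate ⊃ issue_warning); contrapositively O(¬issue_warning ⊃ ¬submit_certificate). Since O(¬issue_warning) holds, K gives O(¬submit_certificate).
Premise 6 is O(sanitize_area ⊃ submit_certificate); contrapositively O(¬submit_certificate ⊃ ¬sanitize_area). Since O(¬submit_certificate) holds, K gives O(¬sanitize_area).
Premises 1, 2, 3, 5, 10 do not contribute to this derivation.
Thus O(¬sanitize_area), which is F(sanitize_area): sanitize_area is forbidden.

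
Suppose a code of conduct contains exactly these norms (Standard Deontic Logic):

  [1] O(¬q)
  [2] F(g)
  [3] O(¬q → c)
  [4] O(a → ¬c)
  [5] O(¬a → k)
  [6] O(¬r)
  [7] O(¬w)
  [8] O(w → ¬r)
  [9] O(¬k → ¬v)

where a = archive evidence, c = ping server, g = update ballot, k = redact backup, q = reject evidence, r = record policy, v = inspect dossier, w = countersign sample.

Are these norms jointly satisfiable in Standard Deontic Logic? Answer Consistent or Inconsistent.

Premise 8 is O(w → ¬r); even if O(¬r) held, inferring O(w) would be affirming the consequent — invalid.
So O(w) is not derivable, and the apparent clash with O(¬w) does not arise.
A world satisfying every obligation exists (e.g. a=false, c=true, g=false, k=true, q=false, r=false, v=false, w=false); no atom is both obligatory and forbidden, so the set is consistent.

Consistent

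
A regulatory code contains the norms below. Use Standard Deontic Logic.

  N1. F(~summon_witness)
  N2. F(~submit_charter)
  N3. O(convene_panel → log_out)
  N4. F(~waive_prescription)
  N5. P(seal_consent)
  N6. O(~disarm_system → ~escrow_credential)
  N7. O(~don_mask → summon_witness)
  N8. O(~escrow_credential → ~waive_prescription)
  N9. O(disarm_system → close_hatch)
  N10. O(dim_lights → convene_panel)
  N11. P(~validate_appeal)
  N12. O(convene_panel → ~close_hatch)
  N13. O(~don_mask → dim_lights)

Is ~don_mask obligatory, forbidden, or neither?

Forbidden

Premise 4 is F(~waive_prescription), i.e. O(waive_prescription).
The contrapositive of premise 8 (O(~escrow_credential → ~waive_prescription)) is O(waive_prescription → escrow_credential), and O(waive_prescription) is already established, so O(escrow_credential).
Premise 6 is O(~disarm_system → ~escrow_credential); contrapositively O(escrow_credential → disarm_system). Since O(escrow_credential) holds, K gives O(disarm_system).
Premise 9 is O(disarm_system → close_hatch); since O(disarm_system), deontic closure gives O(close_hatch).
The contrapositive of premise 12 (O(convene_panel → ~close_hatch)) is O(close_hatch → ~convene_panel), and O(close_hatch) is already established, so O(~convene_panel).
Premise 10 is O(dim_lights → convene_panel); contrapositively O(~convene_panel → ~dim_lights). Since O(~convene_panel) holds, K gives O(~dim_lights).
Premise 13 is O(~don_mask → dim_lights); contrapositively O(~dim_lights → don_mask). Since O(~dim_lights) holds, K gives O(don_mask).
Premises 1, 2, 3, 5, 7, 11 do not contribute to this derivation.
Thus O(don_mask), which is F(~don_mask): ~don_mask is forbidden.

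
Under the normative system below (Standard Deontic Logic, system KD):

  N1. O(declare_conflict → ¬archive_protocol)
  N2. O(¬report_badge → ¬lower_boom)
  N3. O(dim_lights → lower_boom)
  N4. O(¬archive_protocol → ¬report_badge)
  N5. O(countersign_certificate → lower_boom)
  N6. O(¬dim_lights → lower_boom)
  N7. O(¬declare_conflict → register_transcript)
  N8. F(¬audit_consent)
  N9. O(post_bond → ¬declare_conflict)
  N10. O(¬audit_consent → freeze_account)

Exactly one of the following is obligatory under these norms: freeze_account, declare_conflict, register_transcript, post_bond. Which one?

Premises 6 and 3 are O(¬dim_lights → lower_boom) and O(dim_lights → lower_boom); every ideal world satisfies ¬dim_lights or dim_lights, so in either case lower_boom holds — hence O(lower_boom).
Premise 2, O(¬report_badge → ¬lower_boom), contraposes to O(lower_boom → report_badge); with O(lower_boom) we get O(report_badge).
The contrapositive of premise 4 (O(¬archive_protocol → ¬report_badge)) is O(report_badge → archive_protocol), and O(report_badge) is already established, so O(archive_protocol).
Premise 1 is O(declare_conflict → ¬archive_protocol); contrapositively O(archive_protocol → ¬declare_conflict). Since O(archive_protocol) holds, K gives O(¬declare_conflict).
Applying K to premise 7 (O(¬declare_conflict → register_transcript)) and O(¬declare_conflict) yields O(register_transcript).
So O(register_transcript) holds — register_transcript is obligatory. None of the other listed options is made obligatory by any chain of premises.

register_transcript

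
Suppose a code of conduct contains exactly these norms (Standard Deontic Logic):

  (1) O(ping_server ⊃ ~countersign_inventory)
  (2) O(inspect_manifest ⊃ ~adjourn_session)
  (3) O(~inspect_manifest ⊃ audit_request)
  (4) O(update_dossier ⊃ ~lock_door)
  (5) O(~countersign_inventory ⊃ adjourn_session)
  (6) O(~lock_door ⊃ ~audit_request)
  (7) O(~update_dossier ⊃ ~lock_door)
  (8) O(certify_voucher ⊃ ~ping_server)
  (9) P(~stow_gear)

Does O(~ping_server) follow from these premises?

Yes

By case analysis on update_dossier: premise 4 gives O(update_dossier ⊃ ~lock_door) and premise 7 gives O(~update_dossier ⊃ ~lock_door), so O(~lock_door) either way.
Premise 6 is O(~lock_door ⊃ ~audit_request); since O(~lock_door), deontic closure gives O(~audit_request).
Premise 3 is O(~inspect_manifest ⊃ audit_request); contrapositively O(~audit_request ⊃ inspect_manifest). Since O(~audit_request) holds, K gives O(inspect_manifest).
With premise 2, O(inspect_manifest ⊃ ~adjourn_session), the K-axiom yields O(~adjourn_session).
Premise 5, O(~countersign_inventory ⊃ adjourn_session), contraposes to O(~adjourn_session ⊃ countersign_inventory); with O(~adjourn_session) we get O(countersign_inventory).
Premise 1 is O(ping_server ⊃ ~countersign_inventory); contrapositively O(countersign_inventory ⊃ ~ping_server). Since O(countersign_inventory) holds, K gives O(~ping_server).
Premises 8, 9 do not contribute to this derivation.
So O(~ping_server) follows.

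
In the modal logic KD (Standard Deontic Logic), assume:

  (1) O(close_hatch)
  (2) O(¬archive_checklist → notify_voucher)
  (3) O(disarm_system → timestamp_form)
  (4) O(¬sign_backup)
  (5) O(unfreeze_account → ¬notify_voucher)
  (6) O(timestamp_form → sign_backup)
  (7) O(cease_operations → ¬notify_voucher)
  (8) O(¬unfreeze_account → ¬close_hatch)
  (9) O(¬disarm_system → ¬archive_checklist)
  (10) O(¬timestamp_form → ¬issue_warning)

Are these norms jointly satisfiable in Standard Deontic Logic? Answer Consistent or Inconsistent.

From premise 1 we have O(close_hatch).
Premise 8, O(¬unfreeze_account → ¬close_hatch), contraposes to O(close_hatch → unfreeze_account); with O(close_hatch) we get O(unfreeze_account).
Applying K to premise 5 (O(unfreeze_account → ¬notify_voucher)) and O(unfreeze_account) yields O(¬notify_voucher).
Premise 2 is O(¬archive_checklist → notify_voucher); contrapositively O(¬notify_voucher → archive_checklist). Since O(¬notify_voucher) holds, K gives O(archive_checklist).
Premise 9 is O(¬disarm_system → ¬archive_checklist); contrapositively O(archive_checklist → disarm_system). Since O(archive_checklist) holds, K gives O(disarm_system).
Premise 3 is O(disarm_system → timestamp_form); since O(disarm_system), deontic closure gives O(timestamp_form).
With premise 6, O(timestamp_form → sign_backup), the K-axiom yields O(sign_backup).
Yet premise 4 states O(¬sign_backup).
We now have both O(sign_backup) and O(¬sign_backup) — sign_backup is simultaneously obligatory and forbidden, violating the D-axiom.

Inconsistent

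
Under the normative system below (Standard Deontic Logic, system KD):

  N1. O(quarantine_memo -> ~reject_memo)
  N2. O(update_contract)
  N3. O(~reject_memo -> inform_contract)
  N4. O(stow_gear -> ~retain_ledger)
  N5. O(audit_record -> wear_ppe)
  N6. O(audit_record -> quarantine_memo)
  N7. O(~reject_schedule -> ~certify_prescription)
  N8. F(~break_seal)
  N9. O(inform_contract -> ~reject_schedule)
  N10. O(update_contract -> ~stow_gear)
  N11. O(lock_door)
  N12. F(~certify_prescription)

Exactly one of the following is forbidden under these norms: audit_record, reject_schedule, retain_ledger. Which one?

Premise 12, F(~certify_prescription), is equivalent to O(certify_prescription).
Premise 7 is O(~reject_schedule -> ~certify_prescription); contrapositively O(certify_prescription -> reject_schedule). Since O(certify_prescription) holds, K gives O(reject_schedule).
The contrapositive of premise 9 (O(inform_contract -> ~reject_schedule)) is O(reject_schedule -> ~inform_contract), and O(reject_schedule) is already established, so O(~inform_contract).
The contrapositive of premise 3 (O(~reject_memo -> inform_contract)) is O(~inform_contract -> reject_memo), and O(~inform_contract) is already established, so O(reject_memo).
The contrapositive of premise 1 (O(quarantine_memo -> ~reject_memo)) is O(reject_memo -> ~quarantine_memo), and O(reject_memo) is already established, so O(~quarantine_memo).
Premise 6 is O(audit_record -> quarantine_memo); contrapositively O(~quarantine_memo -> ~audit_record). Since O(~quarantine_memo) holds, K gives O(~audit_record).
So O(~audit_record) holds, i.e. audit_record is forbidden. None of the other listed options is forbidden under the premises.

audit_record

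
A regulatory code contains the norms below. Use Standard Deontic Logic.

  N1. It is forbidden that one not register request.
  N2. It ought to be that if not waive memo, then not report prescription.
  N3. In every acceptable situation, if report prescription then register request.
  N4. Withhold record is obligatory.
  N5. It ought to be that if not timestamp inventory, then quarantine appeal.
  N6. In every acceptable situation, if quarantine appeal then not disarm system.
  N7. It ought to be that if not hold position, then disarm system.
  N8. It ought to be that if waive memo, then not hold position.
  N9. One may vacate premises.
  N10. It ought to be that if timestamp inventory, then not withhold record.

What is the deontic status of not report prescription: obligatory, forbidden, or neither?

Obligatory

Premise 4 states O(withhold_record) outright.
Premise 10 is O(timestamp_inventory → ¬withhold_record); contrapositively O(withhold_record → ¬timestamp_inventory). Since O(withhold_record) holds, K gives O(¬timestamp_inventory).
With premise 5, O(¬timestamp_inventory → quarantine_appeal), the K-axiom yields O(quarantine_appeal).
Applying K to premise 6 (O(quarantine_appeal → ¬disarm_system)) and O(quarantine_appeal) yields O(¬disarm_system).
Premise 7, O(¬hold_position → disarm_system), contraposes to O(¬disarm_system → hold_position); with O(¬disarm_system) we get O(hold_position).
Premise 8, O(waive_memo → ¬hold_position), contraposes to O(hold_position → ¬waive_memo); with O(hold_position) we get O(¬waive_memo).
With premise 2, O(¬waive_memo → ¬report_prescription), the K-axiom yields O(¬report_prescription).
Premises 1, 3, 9 do not contribute to this derivation.
Hence ¬report_prescription is obligatory.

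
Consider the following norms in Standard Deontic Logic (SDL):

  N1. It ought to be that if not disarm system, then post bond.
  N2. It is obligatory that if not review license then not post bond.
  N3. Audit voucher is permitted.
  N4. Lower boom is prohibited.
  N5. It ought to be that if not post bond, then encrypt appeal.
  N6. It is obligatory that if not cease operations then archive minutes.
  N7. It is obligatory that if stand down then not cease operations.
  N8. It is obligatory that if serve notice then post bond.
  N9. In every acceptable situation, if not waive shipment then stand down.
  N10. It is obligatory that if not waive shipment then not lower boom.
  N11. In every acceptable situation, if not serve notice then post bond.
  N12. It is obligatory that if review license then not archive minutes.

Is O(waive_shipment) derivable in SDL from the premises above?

Yes

Premises 11 and 8 cover both cases: O(¬serve_notice → post_bond) and O(serve_notice → post_bond). Since ¬serve_notice ∨ serve_notice is a tautology, O(post_bond) follows.
Premise 2 is O(¬review_license → ¬post_bond); contrapositively O(post_bond → review_license). Since O(post_bond) holds, K gives O(review_license).
Premise 12 is O(review_license → ¬archive_minutes); since O(review_license), deontic closure gives O(¬archive_minutes).
Premise 6, O(¬cease_operations → archive_minutes), contraposes to O(¬archive_minutes → cease_operations); with O(¬archive_minutes) we get O(cease_operations).
The contrapositive of premise 7 (O(stand_down → ¬cease_operations)) is O(cease_operations → ¬stand_down), and O(cease_operations) is already established, so O(¬stand_down).
Premise 9, O(¬waive_shipment → stand_down), contraposes to O(¬stand_down → waive_shipment); with O(¬stand_down) we get O(waive_shipment).
Premises 1, 3, 4, 5, 10 do not contribute to this derivation.
So O(waive_shipment) follows.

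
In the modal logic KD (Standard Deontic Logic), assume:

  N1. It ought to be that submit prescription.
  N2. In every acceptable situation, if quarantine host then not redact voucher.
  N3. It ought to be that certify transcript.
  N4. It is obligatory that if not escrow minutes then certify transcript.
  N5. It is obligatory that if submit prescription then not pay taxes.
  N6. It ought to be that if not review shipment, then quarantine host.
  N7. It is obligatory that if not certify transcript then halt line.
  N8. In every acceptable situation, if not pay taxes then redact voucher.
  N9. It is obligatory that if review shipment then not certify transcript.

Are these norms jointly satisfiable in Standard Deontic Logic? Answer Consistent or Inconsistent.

Premise 3 states O(certify_transcript) outright.
Premise 9, O(review_shipment → ¬certify_transcript), contraposes to O(certify_transcript → ¬review_shipment); with O(certify_transcript) we get O(¬review_shipment).
From O(¬review_shipment) and premise 6, O(¬review_shipment → quarantine_host), we obtain O(quarantine_host).
Applying K to premise 2 (O(quarantine_host → ¬redact_voucher)) and O(quarantine_host) yields O(¬redact_voucher).
The contrapositive of premise 8 (O(¬pay_taxes → redact_voucher)) is O(¬redact_voucher → pay_taxes), and O(¬redact_voucher) is already established, so O(pay_taxes).
Premise 5 is O(submit_prescription → ¬pay_taxes); contrapositively O(pay_taxes → ¬submit_prescription). Since O(pay_taxes) holds, K gives O(¬submit_prescription).
However, premise 1 gives O(submit_prescription).
We now have both O(¬submit_prescription) and O(submit_prescription) — submit_prescription is simultaneously obligatory and forbidden, violating the D-axiom.

Inconsistent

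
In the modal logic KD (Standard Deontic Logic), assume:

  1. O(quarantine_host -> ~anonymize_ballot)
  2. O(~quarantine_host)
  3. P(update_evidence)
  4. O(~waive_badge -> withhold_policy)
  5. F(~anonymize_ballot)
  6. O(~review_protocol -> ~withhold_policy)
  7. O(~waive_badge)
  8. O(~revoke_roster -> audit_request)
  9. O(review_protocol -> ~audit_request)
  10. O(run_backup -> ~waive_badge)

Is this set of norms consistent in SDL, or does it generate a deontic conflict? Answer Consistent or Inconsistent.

Premise 1 is O(quarantine_host -> ~anonymize_ballot), but O(quarantine_host) is not derivable from the premises, so it does not yield O(~anonymize_ballot).
So O(~anonymize_ballot) is not derivable, and the apparent clash with O(anonymize_ballot) does not arise.
A world satisfying every obligation exists (e.g. anonymize_ballot=true, audit_request=false, quarantine_host=false, review_protocol=true, revoke_roster=true, run_backup=false, update_evidence=false, waive_badge=false, withhold_policy=true); no atom is both obligatory and forbidden, so the set is consistent.

Consistent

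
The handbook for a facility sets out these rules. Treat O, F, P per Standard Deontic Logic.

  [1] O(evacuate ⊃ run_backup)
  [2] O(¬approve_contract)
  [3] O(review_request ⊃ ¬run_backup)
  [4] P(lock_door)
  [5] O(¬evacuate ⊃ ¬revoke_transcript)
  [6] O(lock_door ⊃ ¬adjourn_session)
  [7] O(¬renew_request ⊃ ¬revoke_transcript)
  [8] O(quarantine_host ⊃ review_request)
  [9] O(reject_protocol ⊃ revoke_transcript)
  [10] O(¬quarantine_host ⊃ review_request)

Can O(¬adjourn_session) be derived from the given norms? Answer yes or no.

Premise 6 is O(lock_door ⊃ ¬adjourn_session), but O(lock_door) is not derivable from the premises (the permission P(lock_door) asserts only ¬O(¬lock_door), not O(lock_door)), so it does not yield O(¬adjourn_session).
No other premise forces O(¬adjourn_session). An ideal world satisfying every premise can still have ¬adjourn_session false, so O(¬adjourn_session) is not derivable.

No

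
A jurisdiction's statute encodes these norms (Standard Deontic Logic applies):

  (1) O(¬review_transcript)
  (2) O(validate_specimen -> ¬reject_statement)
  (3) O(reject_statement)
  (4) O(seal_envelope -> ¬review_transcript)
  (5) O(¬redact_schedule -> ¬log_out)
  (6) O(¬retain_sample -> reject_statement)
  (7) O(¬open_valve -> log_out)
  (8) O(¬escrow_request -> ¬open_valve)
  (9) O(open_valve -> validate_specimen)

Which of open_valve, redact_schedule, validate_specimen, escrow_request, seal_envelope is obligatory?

Premise 3 gives O(reject_statement).
The contrapositive of premise 2 (O(validate_specimen -> ¬reject_statement)) is O(reject_statement -> ¬validate_specimen), and O(reject_statement) is already established, so O(¬validate_specimen).
Premise 9 is O(open_valve -> validate_specimen); contrapositively O(¬validate_specimen -> ¬open_valve). Since O(¬validate_specimen) holds, K gives O(¬open_valve).
From O(¬open_valve) and premise 7, O(¬open_valve -> log_out), we obtain O(log_out).
Premise 5, O(¬redact_schedule -> ¬log_out), contraposes to O(log_out -> redact_schedule); with O(log_out) we get O(redact_schedule).
So O(redact_schedule) holds — redact_schedule is obligatory. None of the other listed options is made obligatory by any chain of premises.

redact_schedule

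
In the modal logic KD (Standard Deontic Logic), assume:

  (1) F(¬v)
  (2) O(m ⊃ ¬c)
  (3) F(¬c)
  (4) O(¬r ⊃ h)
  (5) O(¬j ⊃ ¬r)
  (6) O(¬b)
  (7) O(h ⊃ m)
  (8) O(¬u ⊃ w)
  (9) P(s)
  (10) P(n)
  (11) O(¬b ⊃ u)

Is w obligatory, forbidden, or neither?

Neither

Premise 8 is O(¬u ⊃ w), but O(¬u) is not derivable from the premises, so it does not yield O(w).
No premise or chain of K-axiom applications forces O(w), and none forces O(¬w). So w is neither obligatory nor forbidden under these norms.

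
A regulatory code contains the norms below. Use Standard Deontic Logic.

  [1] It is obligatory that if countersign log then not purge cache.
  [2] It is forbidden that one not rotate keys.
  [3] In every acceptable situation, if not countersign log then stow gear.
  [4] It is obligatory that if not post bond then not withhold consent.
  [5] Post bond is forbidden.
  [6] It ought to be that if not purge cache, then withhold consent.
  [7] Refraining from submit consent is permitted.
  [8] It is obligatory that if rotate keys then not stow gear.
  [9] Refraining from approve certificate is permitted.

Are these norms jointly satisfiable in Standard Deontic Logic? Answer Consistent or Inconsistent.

Inconsistent

Premise 2, F(¬rotate_keys), is equivalent to O(rotate_keys).
Premise 8 is O(rotate_keys → ¬stow_gear); since O(rotate_keys), deontic closure gives O(¬stow_gear).
Premise 3 is O(¬countersign_log → stow_gear); contrapositively O(¬stow_gear → countersign_log). Since O(¬stow_gear) holds, K gives O(countersign_log).
With premise 1, O(countersign_log → ¬purge_cache), the K-axiom yields O(¬purge_cache).
From O(¬purge_cache) and premise 6, O(¬purge_cache → withhold_consent), we obtain O(withhold_consent).
Premise 4, O(¬post_bond → ¬withhold_consent), contraposes to O(withhold_consent → post_bond); with O(withhold_consent) we get O(post_bond).
Yet premise 5 is F(post_bond), i.e. O(¬post_bond).
We now have both O(post_bond) and O(¬post_bond) — post_bond is simultaneously obligatory and forbidden, violating the D-axiom.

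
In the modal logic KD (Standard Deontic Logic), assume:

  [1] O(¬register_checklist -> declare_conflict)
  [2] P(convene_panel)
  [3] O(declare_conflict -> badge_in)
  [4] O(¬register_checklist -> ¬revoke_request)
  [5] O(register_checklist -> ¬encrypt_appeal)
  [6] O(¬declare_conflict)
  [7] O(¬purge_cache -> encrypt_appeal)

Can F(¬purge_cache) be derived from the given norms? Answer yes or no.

From premise 6 we have O(¬declare_conflict).
The contrapositive of premise 1 (O(¬register_checklist -> declare_conflict)) is O(¬declare_conflict -> register_checklist), and O(¬declare_conflict) is already established, so O(register_checklist).
Applying K to premise 5 (O(register_checklist -> ¬encrypt_appeal)) and O(register_checklist) yields O(¬encrypt_appeal).
The contrapositive of premise 7 (O(¬purge_cache -> encrypt_appeal)) is O(¬encrypt_appeal -> purge_cache), and O(¬encrypt_appeal) is already established, so O(purge_cache).
Premises 2, 3, 4 do not contribute to this derivation.
So O(purge_cache) holds, i.e. F(¬purge_cache). The claim follows.

Yes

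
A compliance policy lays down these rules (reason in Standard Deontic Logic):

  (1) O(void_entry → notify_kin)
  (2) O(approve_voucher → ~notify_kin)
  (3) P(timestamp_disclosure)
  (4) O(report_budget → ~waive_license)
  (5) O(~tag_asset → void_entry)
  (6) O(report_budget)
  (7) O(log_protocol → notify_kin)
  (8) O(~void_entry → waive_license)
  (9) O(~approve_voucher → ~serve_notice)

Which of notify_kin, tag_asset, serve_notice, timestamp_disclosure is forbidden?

serve_notice

Premise 6 states O(report_budget) outright.
From O(report_budget) and premise 4, O(report_budget → ~waive_license), we obtain O(~waive_license).
Premise 8, O(~void_entry → waive_license), contraposes to O(~waive_license → void_entry); with O(~waive_license) we get O(void_entry).
Premise 1 is O(void_entry → notify_kin); since O(void_entry), deontic closure gives O(notify_kin).
The contrapositive of premise 2 (O(approve_voucher → ~notify_kin)) is O(notify_kin → ~approve_voucher), and O(notify_kin) is already established, so O(~approve_voucher).
Applying K to premise 9 (O(~approve_voucher → ~serve_notice)) and O(~approve_voucher) yields O(~serve_notice).
So O(~serve_notice) holds, i.e. serve_notice is forbidden. None of the other listed options is forbidden under the premises.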